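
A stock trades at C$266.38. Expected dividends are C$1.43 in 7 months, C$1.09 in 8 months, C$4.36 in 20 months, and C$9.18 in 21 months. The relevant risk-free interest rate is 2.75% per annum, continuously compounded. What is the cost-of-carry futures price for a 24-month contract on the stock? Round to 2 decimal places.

PV(dividends) I = 1.43·e^(−0.0275·7/12) + 1.09·e^(−0.0275·8/12) + 4.36·e^(−0.0275·20/12) + 9.18·e^(−0.0275·21/12)
I = 1.4072 + 1.0702 + 4.1647 + 8.7487 = 15.3908
F = (S − I)·e^(rT) = (266.38 − 15.3908) · e^(0.0275·24/12)
= 250.9892 · e^0.055000 = 250.9892 × 1.056541 = C$265.18

C$265.18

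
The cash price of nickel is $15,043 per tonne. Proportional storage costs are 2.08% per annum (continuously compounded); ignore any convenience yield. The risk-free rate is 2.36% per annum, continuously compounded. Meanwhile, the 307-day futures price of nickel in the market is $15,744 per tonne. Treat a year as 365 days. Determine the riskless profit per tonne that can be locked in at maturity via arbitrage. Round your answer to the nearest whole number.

$129 per tonne

Fair futures: F* = S·e^(carry·T), with carry = (r + u) = 0.0236 + 0.0208 = 0.0444
F* = 15043 · e^(0.0444 × 307/365) = 15043 · e^0.037345 = 15043 × 1.038051 = $15615.4012
Market $15744 > fair $15615.4012: forward overpriced → cash-and-carry (buy spot, short the forward).
At maturity, profit = |F_mkt − F*| = |15744 − 15615.4012| = $129 per tonne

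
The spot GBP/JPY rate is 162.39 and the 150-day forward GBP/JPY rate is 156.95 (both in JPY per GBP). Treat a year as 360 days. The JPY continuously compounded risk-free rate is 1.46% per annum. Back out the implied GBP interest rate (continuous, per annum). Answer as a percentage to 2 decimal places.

9.64%

F = S·e^((r_JPY − r_GBP)T) ⇒ r_GBP = r_JPY − ln(F/S)/T
ln(156.95/162.39) = -0.034074; /(150/360) = -0.081778
r_GBP = 0.0146 + 0.081778 = 0.096378
r_GBP = 9.64%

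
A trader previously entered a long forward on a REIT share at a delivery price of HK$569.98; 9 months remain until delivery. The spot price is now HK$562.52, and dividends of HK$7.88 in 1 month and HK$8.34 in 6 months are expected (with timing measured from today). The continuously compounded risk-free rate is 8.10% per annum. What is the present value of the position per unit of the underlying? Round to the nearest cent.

PV(remaining dividends) I = 7.88·e^(−0.0810·1/12) + 8.34·e^(−0.0810·6/12) = 15.8360
Current forward F = (S − I)·e^(rT) = (562.52 − 15.8360)·e^(0.0810·9/12) = 546.6840 × 1.062633 = 580.9245
Value (long) = (F − K)·e^(−rT) = (580.9245 − 569.98) × 0.941058 = 10.2994
Value = HK$10.30

HK$10.30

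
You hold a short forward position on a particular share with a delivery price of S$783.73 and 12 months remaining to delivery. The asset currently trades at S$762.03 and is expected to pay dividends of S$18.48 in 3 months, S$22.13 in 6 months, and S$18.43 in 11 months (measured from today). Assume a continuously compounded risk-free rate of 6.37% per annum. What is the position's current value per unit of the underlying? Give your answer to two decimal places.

S$30.34

PV(remaining dividends) I = 18.48·e^(−0.0637·3/12) + 22.13·e^(−0.0637·6/12) + 18.43·e^(−0.0637·11/12) = 57.0090
Current forward F = (S − I)·e^(rT) = (762.03 − 57.0090)·e^(0.0637·12/12) = 705.0210 × 1.065773 = 751.3923
Value (long) = (F − K)·e^(−rT) = (751.3923 − 783.73) × 0.938286 = -30.3420
Short position value = −(long value) = S$30.34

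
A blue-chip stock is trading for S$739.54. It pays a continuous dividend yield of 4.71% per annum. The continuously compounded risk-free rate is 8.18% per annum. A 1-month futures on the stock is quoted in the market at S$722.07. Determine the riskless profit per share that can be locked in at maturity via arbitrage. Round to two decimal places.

S$19.61 per share

Fair futures: F* = S·e^(carry·T), with carry = (r − q) = 0.0818 − 0.0471 = 0.0347
F* = 739.54 · e^(0.0347 × 1/12) = 739.54 · e^0.002892 = 739.54 × 1.002896 = S$741.6817
Market S$722.07 < fair S$741.6817: forward underpriced → reverse cash-and-carry (short spot, go long the forward).
At maturity, profit = |F_mkt − F*| = |722.07 − 741.6817| = S$19.61 per share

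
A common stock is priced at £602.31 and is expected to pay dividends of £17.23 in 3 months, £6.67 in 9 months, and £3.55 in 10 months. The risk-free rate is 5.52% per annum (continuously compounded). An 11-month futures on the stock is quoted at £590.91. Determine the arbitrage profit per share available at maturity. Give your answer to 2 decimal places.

£14.49 per share

PV(dividends) I = 17.23·e^(−0.0552·3/12) + 6.67·e^(−0.0552·9/12) + 3.55·e^(−0.0552·10/12) = 26.7838
Fair futures F* = (S − I)·e^(rT) = (602.31 − 26.7838)·e^0.050600 = 575.5262 × 1.051902 = 605.3972
Market £590.91 < fair 605.3972: forward underpriced → reverse cash-and-carry (short the stock, invest proceeds at r, pay the dividends, go long the forward).
Profit at T = |F_mkt − F*| = |590.91 − 605.3972| = £14.49 per share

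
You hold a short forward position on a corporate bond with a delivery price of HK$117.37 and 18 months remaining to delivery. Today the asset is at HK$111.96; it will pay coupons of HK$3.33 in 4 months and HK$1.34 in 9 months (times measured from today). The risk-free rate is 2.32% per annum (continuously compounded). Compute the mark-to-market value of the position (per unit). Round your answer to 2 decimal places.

HK$6.02

PV(remaining coupons) I = 3.33·e^(−0.0232·4/12) + 1.34·e^(−0.0232·9/12) = 4.6212
Current forward F = (S − I)·e^(rT) = (111.96 − 4.6212)·e^(0.0232·18/12) = 107.3388 × 1.035413 = 111.1400
Value (long) = (F − K)·e^(−rT) = (111.1400 − 117.37) × 0.965799 = -6.0169
Short position value = −(long value) = HK$6.02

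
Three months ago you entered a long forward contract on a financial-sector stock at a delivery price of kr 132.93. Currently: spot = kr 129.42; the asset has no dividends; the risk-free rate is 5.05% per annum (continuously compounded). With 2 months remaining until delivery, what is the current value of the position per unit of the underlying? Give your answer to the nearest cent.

Current fair forward for the remaining 2 months: F = S·e^(r·T), r = 0.0505
F = 129.42 · e^(0.0505 × 2/12) = 129.42 × 1.008452 = 130.5139
Value of long forward = (F − K)·e^(−rT) = (130.5139 − 132.93) · e^(−0.0505·2/12)
= -2.4161 × 0.991619 = -2.40

-kr 2.40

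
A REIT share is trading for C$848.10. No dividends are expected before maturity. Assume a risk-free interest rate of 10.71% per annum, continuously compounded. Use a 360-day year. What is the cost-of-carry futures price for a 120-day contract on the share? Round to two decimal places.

C$878.92

F = S·e^(rT) = 848.10 · e^(0.1071 × 120/360)
= 848.10 · e^0.035700 = 848.10 × 1.036345
F = C$878.92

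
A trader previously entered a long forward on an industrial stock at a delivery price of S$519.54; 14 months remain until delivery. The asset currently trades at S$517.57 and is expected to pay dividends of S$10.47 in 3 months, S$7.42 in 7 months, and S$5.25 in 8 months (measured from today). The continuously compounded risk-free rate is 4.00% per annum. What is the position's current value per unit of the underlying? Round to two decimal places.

PV(remaining dividends) I = 10.47·e^(−0.0400·3/12) + 7.42·e^(−0.0400·7/12) + 5.25·e^(−0.0400·8/12) = 22.7265
Current forward F = (S − I)·e^(rT) = (517.57 − 22.7265)·e^(0.0400·14/12) = 494.8435 × 1.047773 = 518.4837
Value (long) = (F − K)·e^(−rT) = (518.4837 − 519.54) × 0.954405 = -1.0081
Value = -S$1.01

-S$1.01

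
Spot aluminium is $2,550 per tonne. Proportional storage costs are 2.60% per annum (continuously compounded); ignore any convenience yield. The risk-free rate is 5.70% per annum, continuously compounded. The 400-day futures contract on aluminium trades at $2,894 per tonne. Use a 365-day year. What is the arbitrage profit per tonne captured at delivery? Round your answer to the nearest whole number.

$101 per tonne

Fair futures: F* = S·e^(carry·T), with carry = (r + u) = 0.0570 + 0.0260 = 0.0830
F* = 2550 · e^(0.0830 × 400/365) = 2550 · e^0.090959 = 2550 × 1.095224 = $2792.8212
Market $2894 > fair $2792.8212: forward overpriced → cash-and-carry (buy spot, short the forward).
At maturity, profit = |F_mkt − F*| = |2894 − 2792.8212| = $101 per tonne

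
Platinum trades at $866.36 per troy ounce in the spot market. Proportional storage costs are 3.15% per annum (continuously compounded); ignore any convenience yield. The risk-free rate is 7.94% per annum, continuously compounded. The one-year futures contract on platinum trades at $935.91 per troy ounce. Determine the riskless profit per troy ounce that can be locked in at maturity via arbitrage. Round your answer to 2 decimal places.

Fair futures: F* = S·e^(carry·T), with carry = (r + u) = 0.0794 + 0.0315 = 0.1109
F* = 866.36 · e^(0.1109 × 12/12) = 866.36 · e^0.110900 = 866.36 × 1.117283 = $967.9693
Market $935.91 < fair $967.9693: forward underpriced → reverse cash-and-carry (short spot, go long the forward).
At maturity, profit = |F_mkt − F*| = |935.91 − 967.9693| = $32.06 per troy ounce

$32.06 per troy ounce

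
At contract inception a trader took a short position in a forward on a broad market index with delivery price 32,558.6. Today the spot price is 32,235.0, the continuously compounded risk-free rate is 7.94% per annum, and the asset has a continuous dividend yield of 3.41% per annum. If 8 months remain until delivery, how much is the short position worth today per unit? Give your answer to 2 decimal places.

-630.47

Current fair forward for the remaining 8 months: F = S·e^((r − q)·T), (r − q) = 0.0794 − 0.0341 = 0.0453
F = 32235.0 · e^(0.0453 × 8/12) = 32235.0 × 1.03066065 = 33223.3461
Value of long forward = (F − K)·e^(−rT) = (33223.3461 − 32558.6) · e^(−0.0794·8/12)
= 664.7461 × 0.94844324 = 630.47
Short position value = −(long value) = -630.47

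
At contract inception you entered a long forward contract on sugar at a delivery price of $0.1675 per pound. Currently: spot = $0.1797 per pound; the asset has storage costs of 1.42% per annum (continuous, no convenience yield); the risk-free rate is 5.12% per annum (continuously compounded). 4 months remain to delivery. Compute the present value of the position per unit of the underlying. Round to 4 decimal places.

Current fair forward for the remaining 4 months: F = S·e^((r + u)·T), (r + u) = 0.0512 + 0.0142 = 0.0654
F = 0.1797 · e^(0.0654 × 4/12) = 0.1797 × 1.022039 = 0.1837
Value of long forward = (F − K)·e^(−rT) = (0.1837 − 0.1675) · e^(−0.0512·4/12)
= 0.0162 × 0.983078 = 0.0159

$0.0159 per pound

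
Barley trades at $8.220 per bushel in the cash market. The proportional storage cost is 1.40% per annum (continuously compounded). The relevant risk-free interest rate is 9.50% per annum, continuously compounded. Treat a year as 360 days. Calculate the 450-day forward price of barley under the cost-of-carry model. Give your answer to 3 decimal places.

Net carry = r + u − y = 0.0950 + 0.0140 − 0.0000 = 0.1090
F = S·e^((r+u−y)T) = 8.220 · e^(0.1090 × 450/360) = 8.220 · e^0.136250
= 8.220 × 1.145968 = $9.420 per bushel

$9.420 per bushel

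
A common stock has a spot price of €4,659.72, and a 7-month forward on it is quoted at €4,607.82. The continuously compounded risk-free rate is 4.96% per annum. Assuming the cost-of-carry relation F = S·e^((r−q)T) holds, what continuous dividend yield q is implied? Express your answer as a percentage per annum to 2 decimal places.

6.88%

From F = S·e^((r−q)T): (r − q) = ln(F/S)/T
ln(4607.82/4659.72) = ln(0.988862) = -0.011200
(r − q) = -0.011200 / (7/12) = -0.019200
q = r − ln(F/S)/T = 0.0496 + 0.019200 = 0.068800
q = 6.88%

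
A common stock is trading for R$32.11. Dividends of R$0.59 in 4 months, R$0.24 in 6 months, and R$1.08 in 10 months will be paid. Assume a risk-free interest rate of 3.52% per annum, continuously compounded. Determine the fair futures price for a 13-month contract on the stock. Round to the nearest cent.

R$31.42

PV(dividends) I = 0.59·e^(−0.0352·4/12) + 0.24·e^(−0.0352·6/12) + 1.08·e^(−0.0352·10/12)
I = 0.5831 + 0.2358 + 1.0488 = 1.8677
F = (S − I)·e^(rT) = (32.11 − 1.8677) · e^(0.0352·13/12)
= 30.2423 · e^0.038133 = 30.2423 × 1.038869 = R$31.42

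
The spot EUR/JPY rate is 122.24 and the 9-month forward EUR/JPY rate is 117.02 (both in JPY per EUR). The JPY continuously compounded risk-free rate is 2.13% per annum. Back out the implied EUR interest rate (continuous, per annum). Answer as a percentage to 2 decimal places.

F = S·e^((r_JPY − r_EUR)T) ⇒ r_EUR = r_JPY − ln(F/S)/T
ln(117.02/122.24) = -0.043641; /(9/12) = -0.058188
r_EUR = 0.0213 + 0.058188 = 0.079488
r_EUR = 7.95%

7.95%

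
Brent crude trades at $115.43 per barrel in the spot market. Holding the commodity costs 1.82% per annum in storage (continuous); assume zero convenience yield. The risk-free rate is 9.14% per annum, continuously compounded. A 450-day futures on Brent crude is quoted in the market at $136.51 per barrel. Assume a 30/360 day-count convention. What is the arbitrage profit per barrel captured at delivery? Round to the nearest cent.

$4.13 per barrel

Fair futures: F* = S·e^(carry·T), with carry = (r + u) = 0.0914 + 0.0182 = 0.1096
F* = 115.43 · e^(0.1096 × 450/360) = 115.43 · e^0.137000 = 115.43 × 1.146828 = $132.3784
Market $136.51 > fair $132.3784: forward overpriced → cash-and-carry (buy spot, short the forward).
At maturity, profit = |F_mkt − F*| = |136.51 − 132.3784| = $4.13 per barrel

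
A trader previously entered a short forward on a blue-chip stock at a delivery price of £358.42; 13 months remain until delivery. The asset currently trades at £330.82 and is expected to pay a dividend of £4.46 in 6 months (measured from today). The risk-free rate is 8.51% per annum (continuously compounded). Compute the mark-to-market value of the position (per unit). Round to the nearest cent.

PV(remaining dividends) I = 4.46·e^(−0.0851·6/12) = 4.2742
Current forward F = (S − I)·e^(rT) = (330.82 − 4.2742)·e^(0.0851·13/12) = 326.5458 × 1.096575 = 358.0820
Value (long) = (F − K)·e^(−rT) = (358.0820 − 358.42) × 0.911930 = -0.3082
Short position value = −(long value) = £0.31

£0.31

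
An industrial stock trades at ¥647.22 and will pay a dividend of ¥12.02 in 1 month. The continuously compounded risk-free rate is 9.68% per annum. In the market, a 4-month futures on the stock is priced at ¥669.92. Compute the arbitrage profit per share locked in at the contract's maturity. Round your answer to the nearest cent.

PV(dividends) I = 12.02·e^(−0.0968·1/12) = 11.9234
Fair futures F* = (S − I)·e^(rT) = (647.22 − 11.9234)·e^0.032267 = 635.2966 × 1.032793 = 656.1299
Market ¥669.92 > fair 656.1299: forward overpriced → cash-and-carry (borrow at r, buy the stock and collect the dividends, short the forward).
Profit at T = |F_mkt − F*| = |669.92 − 656.1299| = ¥13.79 per share

¥13.79 per share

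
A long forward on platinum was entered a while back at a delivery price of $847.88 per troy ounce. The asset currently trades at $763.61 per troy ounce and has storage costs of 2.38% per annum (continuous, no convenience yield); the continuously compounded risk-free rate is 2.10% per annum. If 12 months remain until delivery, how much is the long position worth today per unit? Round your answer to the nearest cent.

-$48.26 per troy ounce

Current fair forward for the remaining 12 months: F = S·e^((r + u)·T), (r + u) = 0.0210 + 0.0238 = 0.0448
F = 763.61 · e^(0.0448 × 12/12) = 763.61 × 1.045819 = 798.5978
Value of long forward = (F − K)·e^(−rT) = (798.5978 − 847.88) · e^(−0.0210·12/12)
= -49.2822 × 0.979219 = -48.26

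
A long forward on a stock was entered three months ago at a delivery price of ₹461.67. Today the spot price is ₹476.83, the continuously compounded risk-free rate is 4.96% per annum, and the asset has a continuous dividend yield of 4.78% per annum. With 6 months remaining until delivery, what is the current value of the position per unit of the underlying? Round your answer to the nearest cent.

Current fair forward for the remaining 6 months: F = S·e^((r − q)·T), (r − q) = 0.0496 − 0.0478 = 0.0018
F = 476.83 · e^(0.0018 × 6/12) = 476.83 × 1.000900 = 477.2591
Value of long forward = (F − K)·e^(−rT) = (477.2591 − 461.67) · e^(−0.0496·6/12)
= 15.5891 × 0.975505 = 15.21

₹15.21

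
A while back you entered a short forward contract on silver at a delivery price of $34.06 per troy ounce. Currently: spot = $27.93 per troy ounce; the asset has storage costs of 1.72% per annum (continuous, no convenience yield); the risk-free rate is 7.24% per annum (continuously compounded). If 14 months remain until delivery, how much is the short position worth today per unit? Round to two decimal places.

Current fair forward for the remaining 14 months: F = S·e^((r + u)·T), (r + u) = 0.0724 + 0.0172 = 0.0896
F = 27.93 · e^(0.0896 × 14/12) = 27.93 × 1.110192 = 31.0077
Value of long forward = (F − K)·e^(−rT) = (31.0077 − 34.06) · e^(−0.0724·14/12)
= -3.0523 × 0.919002 = -2.81
Short position value = −(long value) = $2.81

$2.81 per troy ounce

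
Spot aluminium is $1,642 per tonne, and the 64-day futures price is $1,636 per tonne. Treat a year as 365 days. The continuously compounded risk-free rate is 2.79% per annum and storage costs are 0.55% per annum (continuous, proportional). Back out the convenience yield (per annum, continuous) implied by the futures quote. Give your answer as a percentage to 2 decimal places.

F = S·e^((r+u−y)T) ⇒ (r+u−y) = ln(F/S)/T
ln(1636/1642) = -0.003661; /T ⇒ -0.020879
y = r + u − ln(F/S)/T = 0.0279 + 0.0055 + 0.020879 = 0.054279
y = 5.43%

5.43%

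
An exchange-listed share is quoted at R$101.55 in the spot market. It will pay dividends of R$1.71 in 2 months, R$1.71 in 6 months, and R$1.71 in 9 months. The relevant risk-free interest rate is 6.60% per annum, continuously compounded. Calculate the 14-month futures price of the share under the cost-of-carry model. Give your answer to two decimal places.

R$104.31

PV(dividends) I = 1.71·e^(−0.0660·2/12) + 1.71·e^(−0.0660·6/12) + 1.71·e^(−0.0660·9/12)
I = 1.6913 + 1.6545 + 1.6274 = 4.9732
F = (S − I)·e^(rT) = (101.55 − 4.9732) · e^(0.0660·14/12)
= 96.5768 · e^0.077000 = 96.5768 × 1.080042 = R$104.31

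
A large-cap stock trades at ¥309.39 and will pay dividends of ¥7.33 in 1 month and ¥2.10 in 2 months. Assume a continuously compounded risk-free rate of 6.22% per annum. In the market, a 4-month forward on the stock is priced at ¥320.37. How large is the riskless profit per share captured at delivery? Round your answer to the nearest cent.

¥14.07 per share

PV(dividends) I = 7.33·e^(−0.0622·1/12) + 2.10·e^(−0.0622·2/12) = 9.3704
Fair forward F* = (S − I)·e^(rT) = (309.39 − 9.3704)·e^0.020733 = 300.0196 × 1.020949 = 306.3047
Market ¥320.37 > fair 306.3047: forward overpriced → cash-and-carry (borrow at r, buy the stock and collect the dividends, short the forward).
Profit at T = |F_mkt − F*| = |320.37 − 306.3047| = ¥14.07 per share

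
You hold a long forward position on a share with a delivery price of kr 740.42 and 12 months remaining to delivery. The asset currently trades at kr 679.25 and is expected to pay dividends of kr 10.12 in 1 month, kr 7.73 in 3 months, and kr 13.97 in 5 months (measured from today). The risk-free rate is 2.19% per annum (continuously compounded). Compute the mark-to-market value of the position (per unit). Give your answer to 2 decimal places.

PV(remaining dividends) I = 10.12·e^(−0.0219·1/12) + 7.73·e^(−0.0219·3/12) + 13.97·e^(−0.0219·5/12) = 31.6324
Current forward F = (S − I)·e^(rT) = (679.25 − 31.6324)·e^(0.0219·12/12) = 647.6176 × 1.022142 = 661.9571
Value (long) = (F − K)·e^(−rT) = (661.9571 − 740.42) × 0.978338 = -76.7632
Value = -kr 76.76

-kr 76.76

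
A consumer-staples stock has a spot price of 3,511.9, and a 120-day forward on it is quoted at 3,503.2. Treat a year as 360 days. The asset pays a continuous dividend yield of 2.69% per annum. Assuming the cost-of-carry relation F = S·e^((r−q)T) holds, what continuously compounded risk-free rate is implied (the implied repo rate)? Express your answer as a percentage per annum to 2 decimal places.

From F = S·e^((r−q)T): (r − q) = ln(F/S)/T
ln(3503.2/3511.9) = ln(0.997523) = -0.002480
(r − q) = -0.002480 / (120/360) = -0.007440
r = ln(F/S)/T + q = -0.007440 + 0.0269 = 0.019460
r = 1.95%

1.95%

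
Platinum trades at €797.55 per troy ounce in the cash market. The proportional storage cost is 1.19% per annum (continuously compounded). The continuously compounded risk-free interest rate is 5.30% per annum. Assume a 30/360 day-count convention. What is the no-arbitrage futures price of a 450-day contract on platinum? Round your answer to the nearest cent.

€864.95 per troy ounce

Net carry = r + u − y = 0.0530 + 0.0119 − 0.0000 = 0.0649
F = S·e^((r+u−y)T) = 797.55 · e^(0.0649 × 450/360) = 797.55 · e^0.081125
= 797.55 × 1.084506 = €864.95 per troy ounce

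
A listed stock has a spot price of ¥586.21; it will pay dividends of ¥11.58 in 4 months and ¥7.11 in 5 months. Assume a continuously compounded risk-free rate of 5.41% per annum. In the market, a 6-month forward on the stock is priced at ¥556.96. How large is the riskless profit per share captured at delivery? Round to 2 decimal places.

PV(dividends) I = 11.58·e^(−0.0541·4/12) + 7.11·e^(−0.0541·5/12) = 18.3246
Fair forward F* = (S − I)·e^(rT) = (586.21 − 18.3246)·e^0.027050 = 567.8854 × 1.027419 = 583.4562
Market ¥556.96 < fair 583.4562: forward underpriced → reverse cash-and-carry (short the stock, invest proceeds at r, pay the dividends, go long the forward).
Profit at T = |F_mkt − F*| = |556.96 − 583.4562| = ¥26.50 per share

¥26.50 per share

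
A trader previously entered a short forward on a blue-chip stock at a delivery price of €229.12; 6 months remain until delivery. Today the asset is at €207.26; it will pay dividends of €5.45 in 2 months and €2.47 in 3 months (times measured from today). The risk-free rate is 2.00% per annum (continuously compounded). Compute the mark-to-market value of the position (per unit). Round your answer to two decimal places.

PV(remaining dividends) I = 5.45·e^(−0.0200·2/12) + 2.47·e^(−0.0200·3/12) = 7.8895
Current forward F = (S − I)·e^(rT) = (207.26 − 7.8895)·e^(0.0200·6/12) = 199.3705 × 1.010050 = 201.3742
Value (long) = (F − K)·e^(−rT) = (201.3742 − 229.12) × 0.990050 = -27.4697
Short position value = −(long value) = €27.47

€27.47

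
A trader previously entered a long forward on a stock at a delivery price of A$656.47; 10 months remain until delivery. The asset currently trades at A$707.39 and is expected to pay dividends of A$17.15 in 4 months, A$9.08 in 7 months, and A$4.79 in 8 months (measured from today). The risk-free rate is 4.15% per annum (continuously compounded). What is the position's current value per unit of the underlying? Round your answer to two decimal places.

PV(remaining dividends) I = 17.15·e^(−0.0415·4/12) + 9.08·e^(−0.0415·7/12) + 4.79·e^(−0.0415·8/12) = 30.4365
Current forward F = (S − I)·e^(rT) = (707.39 − 30.4365)·e^(0.0415·10/12) = 676.9535 × 1.035188 = 700.7741
Value (long) = (F − K)·e^(−rT) = (700.7741 − 656.47) × 0.966008 = 42.7981
Value = A$42.80

A$42.80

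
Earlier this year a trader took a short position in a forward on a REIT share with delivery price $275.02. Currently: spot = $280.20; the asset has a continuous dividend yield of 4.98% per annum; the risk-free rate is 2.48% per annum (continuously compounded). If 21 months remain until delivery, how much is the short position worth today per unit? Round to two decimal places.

Current fair forward for the remaining 21 months: F = S·e^((r − q)·T), (r − q) = 0.0248 − 0.0498 = -0.0250
F = 280.20 · e^(-0.0250 × 21/12) = 280.20 × 0.957193 = 268.2055
Value of long forward = (F − K)·e^(−rT) = (268.2055 − 275.02) · e^(−0.0248·21/12)
= -6.8145 × 0.957528 = -6.53
Short position value = −(long value) = $6.53

$6.53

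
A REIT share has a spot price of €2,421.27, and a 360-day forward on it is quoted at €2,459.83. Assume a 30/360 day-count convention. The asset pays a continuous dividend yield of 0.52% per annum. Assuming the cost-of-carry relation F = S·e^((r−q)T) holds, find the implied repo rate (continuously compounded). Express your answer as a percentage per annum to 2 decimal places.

From F = S·e^((r−q)T): (r − q) = ln(F/S)/T
ln(2459.83/2421.27) = ln(1.015926) = 0.015801
(r − q) = 0.015801 / (360/360) = 0.015801
r = ln(F/S)/T + q = 0.015801 + 0.0052 = 0.021001
r = 2.10%

2.10%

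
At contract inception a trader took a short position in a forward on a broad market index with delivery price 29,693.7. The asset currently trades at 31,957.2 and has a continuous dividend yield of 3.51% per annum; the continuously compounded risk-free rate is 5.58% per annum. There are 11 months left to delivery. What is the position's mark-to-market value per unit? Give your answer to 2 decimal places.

-2732.29

Current fair forward for the remaining 11 months: F = S·e^((r − q)·T), (r − q) = 0.0558 − 0.0351 = 0.0207
F = 31957.2 · e^(0.0207 × 11/12) = 31957.2 × 1.01915617 = 32569.3776
Value of long forward = (F − K)·e^(−rT) = (32569.3776 − 29693.7) · e^(−0.0558·11/12)
= 2875.6776 × 0.95013614 = 2732.29
Short position value = −(long value) = -2732.29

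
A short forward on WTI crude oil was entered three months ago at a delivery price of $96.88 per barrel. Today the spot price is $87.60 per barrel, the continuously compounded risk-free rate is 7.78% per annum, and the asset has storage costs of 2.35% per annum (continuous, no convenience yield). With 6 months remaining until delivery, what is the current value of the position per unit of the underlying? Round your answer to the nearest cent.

Current fair forward for the remaining 6 months: F = S·e^((r + u)·T), (r + u) = 0.0778 + 0.0235 = 0.1013
F = 87.60 · e^(0.1013 × 6/12) = 87.60 × 1.051955 = 92.1513
Value of long forward = (F − K)·e^(−rT) = (92.1513 − 96.88) · e^(−0.0778·6/12)
= -4.7287 × 0.961847 = -4.55
Short position value = −(long value) = $4.55

$4.55 per barrel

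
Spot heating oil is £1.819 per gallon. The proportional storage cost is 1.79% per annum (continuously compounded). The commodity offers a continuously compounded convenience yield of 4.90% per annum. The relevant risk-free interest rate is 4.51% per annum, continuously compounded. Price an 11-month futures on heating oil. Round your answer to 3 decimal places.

£1.842 per gallon

Net carry = r + u − y = 0.0451 + 0.0179 − 0.0490 = 0.0140
F = S·e^((r+u−y)T) = 1.819 · e^(0.0140 × 11/12) = 1.819 · e^0.012833
= 1.819 × 1.012916 = £1.842 per gallon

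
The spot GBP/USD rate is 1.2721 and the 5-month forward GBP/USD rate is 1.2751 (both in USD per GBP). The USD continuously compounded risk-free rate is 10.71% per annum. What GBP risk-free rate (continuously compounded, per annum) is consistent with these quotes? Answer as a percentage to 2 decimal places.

10.14%

F = S·e^((r_USD − r_GBP)T) ⇒ r_GBP = r_USD − ln(F/S)/T
ln(1.2751/1.2721) = 0.002356; /(5/12) = 0.005654
r_GBP = 0.1071 − 0.005654 = 0.101446
r_GBP = 10.14%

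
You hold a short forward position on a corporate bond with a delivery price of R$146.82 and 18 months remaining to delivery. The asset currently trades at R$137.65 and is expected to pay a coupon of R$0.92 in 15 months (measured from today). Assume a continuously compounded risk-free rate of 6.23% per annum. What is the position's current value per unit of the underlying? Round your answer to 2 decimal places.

-R$3.08

PV(remaining coupons) I = 0.92·e^(−0.0623·15/12) = 0.8511
Current forward F = (S − I)·e^(rT) = (137.65 − 0.8511)·e^(0.0623·18/12) = 136.7989 × 1.097956 = 150.1992
Value (long) = (F − K)·e^(−rT) = (150.1992 − 146.82) × 0.910784 = 3.0777
Short position value = −(long value) = -R$3.08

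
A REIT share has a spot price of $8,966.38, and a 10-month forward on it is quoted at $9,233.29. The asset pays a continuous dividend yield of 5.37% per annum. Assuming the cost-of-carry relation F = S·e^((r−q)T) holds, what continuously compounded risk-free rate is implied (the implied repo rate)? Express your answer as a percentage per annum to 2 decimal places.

8.89%

From F = S·e^((r−q)T): (r − q) = ln(F/S)/T
ln(9233.29/8966.38) = ln(1.029768) = 0.029334
(r − q) = 0.029334 / (10/12) = 0.035201
r = ln(F/S)/T + q = 0.035201 + 0.0537 = 0.088901
r = 8.89%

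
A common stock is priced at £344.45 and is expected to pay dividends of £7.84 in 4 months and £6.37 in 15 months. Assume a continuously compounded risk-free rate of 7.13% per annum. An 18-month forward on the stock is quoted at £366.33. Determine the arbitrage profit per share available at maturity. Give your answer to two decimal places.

£2.00 per share

PV(dividends) I = 7.84·e^(−0.0713·4/12) + 6.37·e^(−0.0713·15/12) = 13.4827
Fair forward F* = (S − I)·e^(rT) = (344.45 − 13.4827)·e^0.106950 = 330.9673 × 1.112879 = 368.3266
Market £366.33 < fair 368.3266: forward underpriced → reverse cash-and-carry (short the stock, invest proceeds at r, pay the dividends, go long the forward).
Profit at T = |F_mkt − F*| = |366.33 − 368.3266| = £2.00 per share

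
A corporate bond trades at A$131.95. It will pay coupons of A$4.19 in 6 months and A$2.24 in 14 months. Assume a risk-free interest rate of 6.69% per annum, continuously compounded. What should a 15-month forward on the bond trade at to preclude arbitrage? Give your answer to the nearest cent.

PV(coupons) I = 4.19·e^(−0.0669·6/12) + 2.24·e^(−0.0669·14/12)
I = 4.0522 + 2.0718 = 6.1240
F = (S − I)·e^(rT) = (131.95 − 6.1240) · e^(0.0669·15/12)
= 125.8260 · e^0.083625 = 125.8260 × 1.087221 = A$136.80

A$136.80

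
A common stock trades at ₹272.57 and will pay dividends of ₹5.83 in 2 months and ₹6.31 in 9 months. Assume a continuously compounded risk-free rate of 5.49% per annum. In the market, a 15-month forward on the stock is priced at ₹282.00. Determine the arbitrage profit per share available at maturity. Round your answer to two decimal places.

PV(dividends) I = 5.83·e^(−0.0549·2/12) + 6.31·e^(−0.0549·9/12) = 11.8324
Fair forward F* = (S − I)·e^(rT) = (272.57 − 11.8324)·e^0.068625 = 260.7376 × 1.071034 = 279.2588
Market ₹282.00 > fair 279.2588: forward overpriced → cash-and-carry (borrow at r, buy the stock and collect the dividends, short the forward).
Profit at T = |F_mkt − F*| = |282.00 − 279.2588| = ₹2.74 per share

₹2.74 per share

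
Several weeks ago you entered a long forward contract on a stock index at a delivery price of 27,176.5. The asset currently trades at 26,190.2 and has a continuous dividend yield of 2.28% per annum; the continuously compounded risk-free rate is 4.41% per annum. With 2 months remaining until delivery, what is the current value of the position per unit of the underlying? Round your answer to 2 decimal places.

Current fair forward for the remaining 2 months: F = S·e^((r − q)·T), (r − q) = 0.0441 − 0.0228 = 0.0213
F = 26190.2 · e^(0.0213 × 2/12) = 26190.2 × 1.00355631 = 26283.3405
Value of long forward = (F − K)·e^(−rT) = (26283.3405 − 27176.5) · e^(−0.0441·2/12)
= -893.1595 × 0.99267695 = -886.62

-886.62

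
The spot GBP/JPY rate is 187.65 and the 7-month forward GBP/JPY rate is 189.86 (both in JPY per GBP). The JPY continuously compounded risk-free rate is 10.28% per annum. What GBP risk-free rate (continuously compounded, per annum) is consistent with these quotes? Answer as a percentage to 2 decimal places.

8.27%

F = S·e^((r_JPY − r_GBP)T) ⇒ r_GBP = r_JPY − ln(F/S)/T
ln(189.86/187.65) = 0.011708; /(7/12) = 0.020071
r_GBP = 0.1028 − 0.020071 = 0.082729
r_GBP = 8.27%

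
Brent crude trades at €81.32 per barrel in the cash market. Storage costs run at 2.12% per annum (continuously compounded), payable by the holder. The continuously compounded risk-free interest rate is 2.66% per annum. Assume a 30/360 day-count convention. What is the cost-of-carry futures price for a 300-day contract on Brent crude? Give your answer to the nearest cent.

Net carry = r + u − y = 0.0266 + 0.0212 − 0.0000 = 0.0478
F = S·e^((r+u−y)T) = 81.32 · e^(0.0478 × 300/360) = 81.32 · e^0.039833
= 81.32 × 1.040637 = €84.62 per barrel

€84.62 per barrel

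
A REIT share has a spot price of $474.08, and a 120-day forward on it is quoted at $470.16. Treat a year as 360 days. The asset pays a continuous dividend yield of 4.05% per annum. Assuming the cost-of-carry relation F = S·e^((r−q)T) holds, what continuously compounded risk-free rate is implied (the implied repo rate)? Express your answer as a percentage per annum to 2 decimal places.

1.56%

From F = S·e^((r−q)T): (r − q) = ln(F/S)/T
ln(470.16/474.08) = ln(0.991731) = -0.008303
(r − q) = -0.008303 / (120/360) = -0.024909
r = ln(F/S)/T + q = -0.024909 + 0.0405 = 0.015591
r = 1.56%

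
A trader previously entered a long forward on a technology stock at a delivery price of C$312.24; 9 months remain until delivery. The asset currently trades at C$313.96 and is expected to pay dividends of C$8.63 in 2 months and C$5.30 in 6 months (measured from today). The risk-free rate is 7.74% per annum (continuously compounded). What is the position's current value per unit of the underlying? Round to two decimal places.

C$5.71

PV(remaining dividends) I = 8.63·e^(−0.0774·2/12) + 5.30·e^(−0.0774·6/12) = 13.6182
Current forward F = (S − I)·e^(rT) = (313.96 − 13.6182)·e^(0.0774·9/12) = 300.3418 × 1.059768 = 318.2926
Value (long) = (F − K)·e^(−rT) = (318.2926 − 312.24) × 0.943603 = 5.7113
Value = C$5.71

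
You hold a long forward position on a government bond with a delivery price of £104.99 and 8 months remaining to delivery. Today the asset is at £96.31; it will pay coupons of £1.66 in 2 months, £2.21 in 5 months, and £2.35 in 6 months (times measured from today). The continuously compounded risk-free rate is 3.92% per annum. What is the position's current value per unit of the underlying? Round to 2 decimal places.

PV(remaining coupons) I = 1.66·e^(−0.0392·2/12) + 2.21·e^(−0.0392·5/12) + 2.35·e^(−0.0392·6/12) = 6.1278
Current forward F = (S − I)·e^(rT) = (96.31 − 6.1278)·e^(0.0392·8/12) = 90.1822 × 1.026478 = 92.5700
Value (long) = (F − K)·e^(−rT) = (92.5700 − 104.99) × 0.974205 = -12.0996
Value = -£12.10

-£12.10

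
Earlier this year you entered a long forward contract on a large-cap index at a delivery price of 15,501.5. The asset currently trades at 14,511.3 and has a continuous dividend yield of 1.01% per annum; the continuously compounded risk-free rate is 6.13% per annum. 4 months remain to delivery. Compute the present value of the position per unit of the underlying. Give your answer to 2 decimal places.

Current fair forward for the remaining 4 months: F = S·e^((r − q)·T), (r − q) = 0.0613 − 0.0101 = 0.0512
F = 14511.3 · e^(0.0512 × 4/12) = 14511.3 × 1.01721313 = 14761.0849
Value of long forward = (F − K)·e^(−rT) = (14761.0849 − 15501.5) · e^(−0.0613·4/12)
= -740.4151 × 0.97977401 = -725.44

-725.44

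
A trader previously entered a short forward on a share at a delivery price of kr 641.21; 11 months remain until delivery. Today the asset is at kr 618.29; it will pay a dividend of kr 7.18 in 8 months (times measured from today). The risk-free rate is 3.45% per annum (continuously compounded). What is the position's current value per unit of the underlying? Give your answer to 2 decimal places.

PV(remaining dividends) I = 7.18·e^(−0.0345·8/12) = 7.0167
Current forward F = (S − I)·e^(rT) = (618.29 − 7.0167)·e^(0.0345·11/12) = 611.2733 × 1.032130 = 630.9135
Value (long) = (F − K)·e^(−rT) = (630.9135 − 641.21) × 0.968870 = -9.9760
Short position value = −(long value) = kr 9.98

kr 9.98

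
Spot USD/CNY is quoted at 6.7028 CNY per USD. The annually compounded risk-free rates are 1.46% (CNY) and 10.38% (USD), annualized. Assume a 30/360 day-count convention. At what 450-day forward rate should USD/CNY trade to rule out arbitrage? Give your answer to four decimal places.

By covered interest parity, F = S · (1+r_CNY)^T / (1+r_USD)^T
= 6.7028 × 1.018283 / 1.131392 = 6.7028 × 0.900027
F = 6.0327 CNY per USD

6.0327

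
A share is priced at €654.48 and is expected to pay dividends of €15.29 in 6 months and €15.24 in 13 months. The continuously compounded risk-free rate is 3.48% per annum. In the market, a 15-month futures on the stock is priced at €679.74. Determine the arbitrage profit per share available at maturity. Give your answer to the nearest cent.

PV(dividends) I = 15.29·e^(−0.0348·6/12) + 15.24·e^(−0.0348·13/12) = 29.7024
Fair futures F* = (S − I)·e^(rT) = (654.48 − 29.7024)·e^0.043500 = 624.7776 × 1.044460 = 652.5552
Market €679.74 > fair 652.5552: forward overpriced → cash-and-carry (borrow at r, buy the stock and collect the dividends, short the forward).
Profit at T = |F_mkt − F*| = |679.74 − 652.5552| = €27.18 per share

€27.18 per share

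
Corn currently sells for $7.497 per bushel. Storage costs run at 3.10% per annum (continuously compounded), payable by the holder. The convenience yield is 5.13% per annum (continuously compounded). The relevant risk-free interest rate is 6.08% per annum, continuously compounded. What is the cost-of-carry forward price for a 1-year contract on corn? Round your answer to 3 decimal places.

$7.807 per bushel

Net carry = r + u − y = 0.0608 + 0.0310 − 0.0513 = 0.0405
F = S·e^((r+u−y)T) = 7.497 · e^(0.0405 × 1) = 7.497 · e^0.040500
= 7.497 × 1.041331 = $7.807 per bushel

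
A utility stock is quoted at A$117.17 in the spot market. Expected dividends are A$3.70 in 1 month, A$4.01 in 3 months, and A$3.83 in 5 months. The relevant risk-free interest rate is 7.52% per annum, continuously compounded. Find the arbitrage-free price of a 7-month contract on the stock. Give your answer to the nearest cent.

PV(dividends) I = 3.70·e^(−0.0752·1/12) + 4.01·e^(−0.0752·3/12) + 3.83·e^(−0.0752·5/12)
I = 3.6769 + 3.9353 + 3.7119 = 11.3241
F = (S − I)·e^(rT) = (117.17 − 11.3241) · e^(0.0752·7/12)
= 105.8459 · e^0.043867 = 105.8459 × 1.044843 = A$110.59

A$110.59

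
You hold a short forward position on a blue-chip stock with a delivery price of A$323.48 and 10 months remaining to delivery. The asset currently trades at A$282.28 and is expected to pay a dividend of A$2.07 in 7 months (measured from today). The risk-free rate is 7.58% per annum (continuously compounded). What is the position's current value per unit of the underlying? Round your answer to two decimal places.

PV(remaining dividends) I = 2.07·e^(−0.0758·7/12) = 1.9805
Current forward F = (S − I)·e^(rT) = (282.28 − 1.9805)·e^(0.0758·10/12) = 280.2995 × 1.065204 = 298.5761
Value (long) = (F − K)·e^(−rT) = (298.5761 − 323.48) × 0.938787 = -23.3795
Short position value = −(long value) = A$23.38

A$23.38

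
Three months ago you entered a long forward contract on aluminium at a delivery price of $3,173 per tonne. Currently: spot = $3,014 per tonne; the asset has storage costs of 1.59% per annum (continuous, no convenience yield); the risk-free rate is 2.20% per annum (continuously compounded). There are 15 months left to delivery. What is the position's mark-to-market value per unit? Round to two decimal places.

-$12.43 per tonne

Current fair forward for the remaining 15 months: F = S·e^((r + u)·T), (r + u) = 0.0220 + 0.0159 = 0.0379
F = 3014 · e^(0.0379 × 15/12) = 3014 × 1.04851513 = 3160.2246
Value of long forward = (F − K)·e^(−rT) = (3160.2246 − 3173) · e^(−0.0220·15/12)
= -12.7754 × 0.97287468 = -12.43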